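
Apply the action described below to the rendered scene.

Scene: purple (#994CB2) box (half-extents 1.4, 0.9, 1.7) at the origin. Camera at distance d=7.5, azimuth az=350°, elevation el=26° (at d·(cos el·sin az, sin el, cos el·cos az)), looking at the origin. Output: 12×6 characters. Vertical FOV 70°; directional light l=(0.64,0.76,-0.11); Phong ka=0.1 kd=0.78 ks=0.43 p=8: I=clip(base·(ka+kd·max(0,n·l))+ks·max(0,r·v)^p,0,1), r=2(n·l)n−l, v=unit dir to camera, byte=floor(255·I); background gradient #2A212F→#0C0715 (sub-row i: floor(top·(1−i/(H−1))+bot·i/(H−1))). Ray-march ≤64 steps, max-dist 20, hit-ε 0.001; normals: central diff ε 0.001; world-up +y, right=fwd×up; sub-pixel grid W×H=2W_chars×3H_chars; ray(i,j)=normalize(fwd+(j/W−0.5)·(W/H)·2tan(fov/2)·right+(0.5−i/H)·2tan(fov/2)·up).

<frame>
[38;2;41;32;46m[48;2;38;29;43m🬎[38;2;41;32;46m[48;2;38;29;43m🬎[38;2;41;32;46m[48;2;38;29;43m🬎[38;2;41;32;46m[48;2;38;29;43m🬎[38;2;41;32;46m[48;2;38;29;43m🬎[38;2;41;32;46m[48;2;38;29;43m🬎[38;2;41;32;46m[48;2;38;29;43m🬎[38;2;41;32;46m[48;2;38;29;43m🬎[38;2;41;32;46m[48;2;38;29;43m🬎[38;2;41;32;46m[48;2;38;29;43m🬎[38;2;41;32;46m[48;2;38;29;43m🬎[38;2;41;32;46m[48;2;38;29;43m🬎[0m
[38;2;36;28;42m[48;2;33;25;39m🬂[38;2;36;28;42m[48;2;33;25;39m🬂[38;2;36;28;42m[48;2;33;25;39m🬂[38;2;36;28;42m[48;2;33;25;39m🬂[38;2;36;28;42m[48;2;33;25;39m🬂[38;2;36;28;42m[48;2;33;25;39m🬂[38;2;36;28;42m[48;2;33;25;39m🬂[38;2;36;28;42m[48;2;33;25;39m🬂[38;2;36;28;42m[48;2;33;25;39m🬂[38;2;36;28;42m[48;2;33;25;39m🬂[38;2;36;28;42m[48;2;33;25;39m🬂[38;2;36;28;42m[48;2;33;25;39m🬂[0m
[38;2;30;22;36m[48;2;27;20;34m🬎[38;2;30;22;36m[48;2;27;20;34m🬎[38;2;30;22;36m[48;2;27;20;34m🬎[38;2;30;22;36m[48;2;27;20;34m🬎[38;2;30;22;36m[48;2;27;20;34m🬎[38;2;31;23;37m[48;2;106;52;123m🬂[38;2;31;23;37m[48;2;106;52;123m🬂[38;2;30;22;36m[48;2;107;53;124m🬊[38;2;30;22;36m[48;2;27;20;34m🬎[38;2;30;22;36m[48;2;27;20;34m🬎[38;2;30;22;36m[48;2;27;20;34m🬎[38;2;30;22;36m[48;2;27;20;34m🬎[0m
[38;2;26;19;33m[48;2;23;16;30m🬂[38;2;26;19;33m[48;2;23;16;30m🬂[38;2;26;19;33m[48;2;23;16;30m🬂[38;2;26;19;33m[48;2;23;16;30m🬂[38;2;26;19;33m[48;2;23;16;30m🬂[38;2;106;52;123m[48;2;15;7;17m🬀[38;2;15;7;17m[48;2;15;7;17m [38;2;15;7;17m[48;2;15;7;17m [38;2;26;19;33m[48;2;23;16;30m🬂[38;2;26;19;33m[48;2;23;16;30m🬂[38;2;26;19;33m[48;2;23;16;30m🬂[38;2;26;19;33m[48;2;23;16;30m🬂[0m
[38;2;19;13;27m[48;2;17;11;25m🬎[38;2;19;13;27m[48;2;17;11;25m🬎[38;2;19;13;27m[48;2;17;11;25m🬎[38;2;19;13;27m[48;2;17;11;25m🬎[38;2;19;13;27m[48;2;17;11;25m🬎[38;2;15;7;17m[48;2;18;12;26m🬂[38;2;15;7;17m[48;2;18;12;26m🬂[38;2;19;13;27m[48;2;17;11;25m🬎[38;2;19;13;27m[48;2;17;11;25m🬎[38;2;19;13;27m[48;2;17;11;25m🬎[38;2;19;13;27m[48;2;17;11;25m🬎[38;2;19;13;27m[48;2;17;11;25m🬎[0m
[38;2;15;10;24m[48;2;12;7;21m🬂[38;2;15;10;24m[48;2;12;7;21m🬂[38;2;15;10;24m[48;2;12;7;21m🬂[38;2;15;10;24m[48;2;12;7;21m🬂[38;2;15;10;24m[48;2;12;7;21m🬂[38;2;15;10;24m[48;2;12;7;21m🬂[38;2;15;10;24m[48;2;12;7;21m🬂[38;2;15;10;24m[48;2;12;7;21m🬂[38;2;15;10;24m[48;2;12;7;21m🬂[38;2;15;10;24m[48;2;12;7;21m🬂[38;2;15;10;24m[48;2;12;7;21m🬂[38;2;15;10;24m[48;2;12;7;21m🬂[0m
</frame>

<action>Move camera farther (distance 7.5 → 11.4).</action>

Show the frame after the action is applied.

<frame>
[38;2;41;32;46m[48;2;38;29;43m🬎[38;2;41;32;46m[48;2;38;29;43m🬎[38;2;41;32;46m[48;2;38;29;43m🬎[38;2;41;32;46m[48;2;38;29;43m🬎[38;2;41;32;46m[48;2;38;29;43m🬎[38;2;41;32;46m[48;2;38;29;43m🬎[38;2;41;32;46m[48;2;38;29;43m🬎[38;2;41;32;46m[48;2;38;29;43m🬎[38;2;41;32;46m[48;2;38;29;43m🬎[38;2;41;32;46m[48;2;38;29;43m🬎[38;2;41;32;46m[48;2;38;29;43m🬎[38;2;41;32;46m[48;2;38;29;43m🬎[0m
[38;2;36;28;42m[48;2;33;25;39m🬂[38;2;36;28;42m[48;2;33;25;39m🬂[38;2;36;28;42m[48;2;33;25;39m🬂[38;2;36;28;42m[48;2;33;25;39m🬂[38;2;36;28;42m[48;2;33;25;39m🬂[38;2;36;28;42m[48;2;33;25;39m🬂[38;2;36;28;42m[48;2;33;25;39m🬂[38;2;36;28;42m[48;2;33;25;39m🬂[38;2;36;28;42m[48;2;33;25;39m🬂[38;2;36;28;42m[48;2;33;25;39m🬂[38;2;36;28;42m[48;2;33;25;39m🬂[38;2;36;28;42m[48;2;33;25;39m🬂[0m
[38;2;30;22;36m[48;2;27;20;34m🬎[38;2;30;22;36m[48;2;27;20;34m🬎[38;2;30;22;36m[48;2;27;20;34m🬎[38;2;30;22;36m[48;2;27;20;34m🬎[38;2;30;22;36m[48;2;27;20;34m🬎[38;2;29;22;36m[48;2;106;52;123m🬝[38;2;30;22;36m[48;2;106;52;123m🬎[38;2;30;22;36m[48;2;27;20;34m🬎[38;2;30;22;36m[48;2;27;20;34m🬎[38;2;30;22;36m[48;2;27;20;34m🬎[38;2;30;22;36m[48;2;27;20;34m🬎[38;2;30;22;36m[48;2;27;20;34m🬎[0m
[38;2;26;19;33m[48;2;23;16;30m🬂[38;2;26;19;33m[48;2;23;16;30m🬂[38;2;26;19;33m[48;2;23;16;30m🬂[38;2;26;19;33m[48;2;23;16;30m🬂[38;2;26;19;33m[48;2;23;16;30m🬂[38;2;106;52;123m[48;2;20;13;25m🬁[38;2;15;7;17m[48;2;22;16;30m🬎[38;2;15;7;17m[48;2;23;17;31m🬄[38;2;26;19;33m[48;2;23;16;30m🬂[38;2;26;19;33m[48;2;23;16;30m🬂[38;2;26;19;33m[48;2;23;16;30m🬂[38;2;26;19;33m[48;2;23;16;30m🬂[0m
[38;2;19;13;27m[48;2;17;11;25m🬎[38;2;19;13;27m[48;2;17;11;25m🬎[38;2;19;13;27m[48;2;17;11;25m🬎[38;2;19;13;27m[48;2;17;11;25m🬎[38;2;19;13;27m[48;2;17;11;25m🬎[38;2;19;13;27m[48;2;17;11;25m🬎[38;2;19;13;27m[48;2;17;11;25m🬎[38;2;19;13;27m[48;2;17;11;25m🬎[38;2;19;13;27m[48;2;17;11;25m🬎[38;2;19;13;27m[48;2;17;11;25m🬎[38;2;19;13;27m[48;2;17;11;25m🬎[38;2;19;13;27m[48;2;17;11;25m🬎[0m
[38;2;15;10;24m[48;2;12;7;21m🬂[38;2;15;10;24m[48;2;12;7;21m🬂[38;2;15;10;24m[48;2;12;7;21m🬂[38;2;15;10;24m[48;2;12;7;21m🬂[38;2;15;10;24m[48;2;12;7;21m🬂[38;2;15;10;24m[48;2;12;7;21m🬂[38;2;15;10;24m[48;2;12;7;21m🬂[38;2;15;10;24m[48;2;12;7;21m🬂[38;2;15;10;24m[48;2;12;7;21m🬂[38;2;15;10;24m[48;2;12;7;21m🬂[38;2;15;10;24m[48;2;12;7;21m🬂[38;2;15;10;24m[48;2;12;7;21m🬂[0m
</frame>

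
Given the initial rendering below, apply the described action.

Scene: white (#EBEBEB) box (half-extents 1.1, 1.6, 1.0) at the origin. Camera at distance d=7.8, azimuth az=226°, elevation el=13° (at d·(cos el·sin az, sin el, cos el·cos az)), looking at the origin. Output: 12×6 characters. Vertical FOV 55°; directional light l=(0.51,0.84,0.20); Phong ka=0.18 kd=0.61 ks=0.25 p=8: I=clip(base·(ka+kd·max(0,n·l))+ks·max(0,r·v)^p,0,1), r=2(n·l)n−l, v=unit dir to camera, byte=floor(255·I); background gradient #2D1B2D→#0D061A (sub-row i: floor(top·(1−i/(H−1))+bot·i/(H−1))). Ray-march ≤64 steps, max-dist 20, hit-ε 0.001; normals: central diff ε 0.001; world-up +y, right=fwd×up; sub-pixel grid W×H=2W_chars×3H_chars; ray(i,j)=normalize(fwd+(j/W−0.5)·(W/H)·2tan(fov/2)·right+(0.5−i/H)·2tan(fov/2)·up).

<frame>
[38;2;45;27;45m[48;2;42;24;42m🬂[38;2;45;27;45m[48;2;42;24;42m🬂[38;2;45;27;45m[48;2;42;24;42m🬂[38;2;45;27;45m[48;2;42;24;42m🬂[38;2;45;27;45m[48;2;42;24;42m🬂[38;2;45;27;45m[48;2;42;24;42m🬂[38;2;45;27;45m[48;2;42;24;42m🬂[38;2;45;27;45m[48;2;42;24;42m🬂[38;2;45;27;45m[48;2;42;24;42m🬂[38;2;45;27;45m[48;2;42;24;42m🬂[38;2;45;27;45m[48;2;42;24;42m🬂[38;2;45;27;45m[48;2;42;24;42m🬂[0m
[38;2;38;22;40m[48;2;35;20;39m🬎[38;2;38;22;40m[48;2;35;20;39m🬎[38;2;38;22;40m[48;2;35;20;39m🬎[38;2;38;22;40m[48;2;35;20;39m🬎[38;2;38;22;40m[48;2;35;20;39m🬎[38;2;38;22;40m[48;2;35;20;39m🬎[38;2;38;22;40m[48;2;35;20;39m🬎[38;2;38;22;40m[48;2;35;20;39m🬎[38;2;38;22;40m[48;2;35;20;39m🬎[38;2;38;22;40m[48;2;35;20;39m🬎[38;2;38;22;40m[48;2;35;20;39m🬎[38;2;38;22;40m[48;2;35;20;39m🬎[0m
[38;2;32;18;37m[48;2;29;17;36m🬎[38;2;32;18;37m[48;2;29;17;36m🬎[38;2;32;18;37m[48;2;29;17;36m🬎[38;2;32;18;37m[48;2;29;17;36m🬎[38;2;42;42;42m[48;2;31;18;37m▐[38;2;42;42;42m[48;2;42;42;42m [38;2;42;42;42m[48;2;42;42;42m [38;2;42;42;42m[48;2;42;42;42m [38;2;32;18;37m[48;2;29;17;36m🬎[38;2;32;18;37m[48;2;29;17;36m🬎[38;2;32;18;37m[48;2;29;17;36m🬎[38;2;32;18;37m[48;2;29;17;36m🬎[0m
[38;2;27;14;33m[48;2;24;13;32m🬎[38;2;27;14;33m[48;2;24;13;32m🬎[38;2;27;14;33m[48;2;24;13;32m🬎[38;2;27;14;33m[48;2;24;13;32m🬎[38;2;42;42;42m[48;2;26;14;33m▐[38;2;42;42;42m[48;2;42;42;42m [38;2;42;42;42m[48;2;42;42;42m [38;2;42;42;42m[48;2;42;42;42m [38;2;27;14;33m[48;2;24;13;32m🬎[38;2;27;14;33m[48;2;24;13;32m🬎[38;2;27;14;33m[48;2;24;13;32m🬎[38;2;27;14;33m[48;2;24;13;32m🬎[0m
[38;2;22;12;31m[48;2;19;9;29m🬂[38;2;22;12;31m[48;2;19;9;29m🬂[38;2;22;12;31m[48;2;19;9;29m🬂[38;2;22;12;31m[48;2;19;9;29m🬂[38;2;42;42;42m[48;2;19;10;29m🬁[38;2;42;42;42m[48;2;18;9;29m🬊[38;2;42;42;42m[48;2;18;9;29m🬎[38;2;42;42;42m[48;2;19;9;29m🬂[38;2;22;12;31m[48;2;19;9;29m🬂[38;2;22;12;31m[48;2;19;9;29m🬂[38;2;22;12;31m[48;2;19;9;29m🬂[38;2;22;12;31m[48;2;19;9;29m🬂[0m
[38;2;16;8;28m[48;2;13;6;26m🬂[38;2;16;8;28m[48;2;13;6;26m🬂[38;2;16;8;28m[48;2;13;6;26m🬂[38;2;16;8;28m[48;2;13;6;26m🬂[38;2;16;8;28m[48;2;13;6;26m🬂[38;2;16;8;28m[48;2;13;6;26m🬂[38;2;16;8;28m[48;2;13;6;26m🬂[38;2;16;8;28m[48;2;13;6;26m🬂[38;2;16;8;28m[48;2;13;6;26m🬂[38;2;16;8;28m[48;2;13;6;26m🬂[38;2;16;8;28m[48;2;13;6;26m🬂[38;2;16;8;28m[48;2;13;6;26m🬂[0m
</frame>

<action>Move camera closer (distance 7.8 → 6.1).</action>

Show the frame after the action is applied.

<frame>
[38;2;45;27;45m[48;2;42;24;42m🬂[38;2;45;27;45m[48;2;42;24;42m🬂[38;2;45;27;45m[48;2;42;24;42m🬂[38;2;45;27;45m[48;2;42;24;42m🬂[38;2;45;27;45m[48;2;42;24;42m🬂[38;2;45;27;45m[48;2;42;24;42m🬂[38;2;45;27;45m[48;2;42;24;42m🬂[38;2;45;27;45m[48;2;42;24;42m🬂[38;2;45;27;45m[48;2;42;24;42m🬂[38;2;45;27;45m[48;2;42;24;42m🬂[38;2;45;27;45m[48;2;42;24;42m🬂[38;2;45;27;45m[48;2;42;24;42m🬂[0m
[38;2;38;22;40m[48;2;35;20;39m🬎[38;2;38;22;40m[48;2;35;20;39m🬎[38;2;38;22;40m[48;2;35;20;39m🬎[38;2;38;22;40m[48;2;35;20;39m🬎[38;2;38;22;40m[48;2;42;42;42m🬎[38;2;38;22;40m[48;2;42;42;42m🬎[38;2;38;22;40m[48;2;42;42;42m🬎[38;2;38;22;40m[48;2;42;42;42m🬎[38;2;42;42;42m[48;2;37;22;40m🬏[38;2;38;22;40m[48;2;35;20;39m🬎[38;2;38;22;40m[48;2;35;20;39m🬎[38;2;38;22;40m[48;2;35;20;39m🬎[0m
[38;2;32;18;37m[48;2;29;17;36m🬎[38;2;32;18;37m[48;2;29;17;36m🬎[38;2;32;18;37m[48;2;29;17;36m🬎[38;2;32;18;37m[48;2;29;17;36m🬎[38;2;42;42;42m[48;2;42;42;42m [38;2;42;42;42m[48;2;42;42;42m [38;2;42;42;42m[48;2;42;42;42m [38;2;42;42;42m[48;2;42;42;42m [38;2;42;42;42m[48;2;31;18;37m▌[38;2;32;18;37m[48;2;29;17;36m🬎[38;2;32;18;37m[48;2;29;17;36m🬎[38;2;32;18;37m[48;2;29;17;36m🬎[0m
[38;2;27;14;33m[48;2;24;13;32m🬎[38;2;27;14;33m[48;2;24;13;32m🬎[38;2;27;14;33m[48;2;24;13;32m🬎[38;2;27;14;33m[48;2;24;13;32m🬎[38;2;42;42;42m[48;2;42;42;42m [38;2;42;42;42m[48;2;42;42;42m [38;2;42;42;42m[48;2;42;42;42m [38;2;42;42;42m[48;2;42;42;42m [38;2;42;42;42m[48;2;26;14;33m▌[38;2;27;14;33m[48;2;24;13;32m🬎[38;2;27;14;33m[48;2;24;13;32m🬎[38;2;27;14;33m[48;2;24;13;32m🬎[0m
[38;2;22;12;31m[48;2;19;9;29m🬂[38;2;22;12;31m[48;2;19;9;29m🬂[38;2;22;12;31m[48;2;19;9;29m🬂[38;2;22;12;31m[48;2;19;9;29m🬂[38;2;42;42;42m[48;2;19;10;29m🬉[38;2;42;42;42m[48;2;42;42;42m [38;2;42;42;42m[48;2;42;42;42m [38;2;42;42;42m[48;2;18;9;29m🬝[38;2;42;42;42m[48;2;19;10;29m🬄[38;2;22;12;31m[48;2;19;9;29m🬂[38;2;22;12;31m[48;2;19;9;29m🬂[38;2;22;12;31m[48;2;19;9;29m🬂[0m
[38;2;16;8;28m[48;2;13;6;26m🬂[38;2;16;8;28m[48;2;13;6;26m🬂[38;2;16;8;28m[48;2;13;6;26m🬂[38;2;16;8;28m[48;2;13;6;26m🬂[38;2;16;8;28m[48;2;13;6;26m🬂[38;2;16;8;28m[48;2;13;6;26m🬂[38;2;42;42;42m[48;2;13;6;26m🬂[38;2;16;8;28m[48;2;13;6;26m🬂[38;2;16;8;28m[48;2;13;6;26m🬂[38;2;16;8;28m[48;2;13;6;26m🬂[38;2;16;8;28m[48;2;13;6;26m🬂[38;2;16;8;28m[48;2;13;6;26m🬂[0m
</frame>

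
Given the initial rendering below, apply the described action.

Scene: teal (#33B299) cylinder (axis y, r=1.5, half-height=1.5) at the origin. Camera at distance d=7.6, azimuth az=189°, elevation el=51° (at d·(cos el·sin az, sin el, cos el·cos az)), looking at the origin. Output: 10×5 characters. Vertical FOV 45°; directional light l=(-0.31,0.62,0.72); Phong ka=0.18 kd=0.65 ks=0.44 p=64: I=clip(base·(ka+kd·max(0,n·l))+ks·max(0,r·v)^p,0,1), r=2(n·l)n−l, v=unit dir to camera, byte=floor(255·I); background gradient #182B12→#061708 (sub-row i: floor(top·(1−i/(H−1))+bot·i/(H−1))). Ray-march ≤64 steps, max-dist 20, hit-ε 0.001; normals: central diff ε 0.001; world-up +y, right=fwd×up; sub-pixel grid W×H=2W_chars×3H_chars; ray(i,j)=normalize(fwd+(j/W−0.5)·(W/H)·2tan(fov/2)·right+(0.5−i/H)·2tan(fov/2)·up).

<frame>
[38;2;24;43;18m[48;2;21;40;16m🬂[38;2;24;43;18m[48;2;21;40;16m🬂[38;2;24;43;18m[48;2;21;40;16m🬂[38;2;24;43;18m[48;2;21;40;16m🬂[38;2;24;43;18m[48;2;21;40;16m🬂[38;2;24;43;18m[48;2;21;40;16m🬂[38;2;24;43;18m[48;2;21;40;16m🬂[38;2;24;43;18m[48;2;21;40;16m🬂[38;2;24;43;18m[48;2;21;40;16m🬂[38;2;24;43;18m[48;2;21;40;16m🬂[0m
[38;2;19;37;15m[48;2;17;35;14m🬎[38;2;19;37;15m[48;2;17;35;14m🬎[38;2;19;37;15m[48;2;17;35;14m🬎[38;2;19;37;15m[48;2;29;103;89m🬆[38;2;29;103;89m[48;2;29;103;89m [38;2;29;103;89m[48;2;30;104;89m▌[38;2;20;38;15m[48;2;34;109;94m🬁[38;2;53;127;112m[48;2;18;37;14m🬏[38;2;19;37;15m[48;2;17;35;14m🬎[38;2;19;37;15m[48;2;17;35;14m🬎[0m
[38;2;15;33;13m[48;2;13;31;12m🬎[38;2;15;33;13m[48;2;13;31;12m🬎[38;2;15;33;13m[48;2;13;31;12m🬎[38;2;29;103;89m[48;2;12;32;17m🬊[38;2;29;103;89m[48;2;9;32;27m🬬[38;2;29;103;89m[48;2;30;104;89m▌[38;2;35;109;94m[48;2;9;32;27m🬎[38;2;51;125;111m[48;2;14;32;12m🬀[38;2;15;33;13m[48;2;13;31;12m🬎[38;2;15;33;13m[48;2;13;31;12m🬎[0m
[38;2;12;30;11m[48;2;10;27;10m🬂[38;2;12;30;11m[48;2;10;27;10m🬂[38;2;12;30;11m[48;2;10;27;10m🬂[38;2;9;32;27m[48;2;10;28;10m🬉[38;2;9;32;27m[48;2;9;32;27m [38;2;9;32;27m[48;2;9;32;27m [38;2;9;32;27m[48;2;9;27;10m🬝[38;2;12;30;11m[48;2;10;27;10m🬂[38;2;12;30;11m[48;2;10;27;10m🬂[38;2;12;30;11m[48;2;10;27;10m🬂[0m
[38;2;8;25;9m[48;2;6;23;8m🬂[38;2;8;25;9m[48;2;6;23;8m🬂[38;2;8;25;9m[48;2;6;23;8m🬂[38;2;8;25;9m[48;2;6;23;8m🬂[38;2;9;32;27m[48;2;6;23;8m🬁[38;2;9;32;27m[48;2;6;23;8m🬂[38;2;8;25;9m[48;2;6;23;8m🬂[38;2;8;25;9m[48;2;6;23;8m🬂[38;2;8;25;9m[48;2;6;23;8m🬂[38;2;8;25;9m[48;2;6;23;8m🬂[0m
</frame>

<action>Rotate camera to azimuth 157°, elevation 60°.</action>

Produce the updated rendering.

<frame>
[38;2;24;43;18m[48;2;21;40;16m🬂[38;2;24;43;18m[48;2;21;40;16m🬂[38;2;24;43;18m[48;2;21;40;16m🬂[38;2;24;43;18m[48;2;21;40;16m🬂[38;2;24;43;18m[48;2;21;40;16m🬂[38;2;24;43;18m[48;2;21;40;16m🬂[38;2;24;43;18m[48;2;21;40;16m🬂[38;2;24;43;18m[48;2;21;40;16m🬂[38;2;24;43;18m[48;2;21;40;16m🬂[38;2;24;43;18m[48;2;21;40;16m🬂[0m
[38;2;19;37;15m[48;2;17;35;14m🬎[38;2;19;37;15m[48;2;17;35;14m🬎[38;2;19;37;15m[48;2;17;35;14m🬎[38;2;19;37;15m[48;2;37;111;96m🬆[38;2;77;151;136m[48;2;49;123;109m🬂[38;2;87;161;147m[48;2;54;128;113m🬂[38;2;49;124;109m[48;2;20;38;15m🬺[38;2;33;107;93m[48;2;18;37;14m🬏[38;2;19;37;15m[48;2;17;35;14m🬎[38;2;19;37;15m[48;2;17;35;14m🬎[0m
[38;2;15;33;13m[48;2;13;31;12m🬎[38;2;15;33;13m[48;2;13;31;12m🬎[38;2;15;33;13m[48;2;13;31;12m🬎[38;2;30;104;89m[48;2;13;31;12m🬬[38;2;34;108;93m[48;2;30;104;89m🬂[38;2;35;109;95m[48;2;30;104;90m🬂[38;2;33;107;92m[48;2;30;104;89m🬂[38;2;30;104;89m[48;2;14;32;12m🬄[38;2;15;33;13m[48;2;13;31;12m🬎[38;2;15;33;13m[48;2;13;31;12m🬎[0m
[38;2;12;30;11m[48;2;10;27;10m🬂[38;2;12;30;11m[48;2;10;27;10m🬂[38;2;12;30;11m[48;2;10;27;10m🬂[38;2;9;32;27m[48;2;10;28;10m🬁[38;2;9;32;27m[48;2;29;103;89m🬺[38;2;29;103;89m[48;2;9;32;27m🬂[38;2;9;32;27m[48;2;10;27;10m🬕[38;2;12;30;11m[48;2;10;27;10m🬂[38;2;12;30;11m[48;2;10;27;10m🬂[38;2;12;30;11m[48;2;10;27;10m🬂[0m
[38;2;8;25;9m[48;2;6;23;8m🬂[38;2;8;25;9m[48;2;6;23;8m🬂[38;2;8;25;9m[48;2;6;23;8m🬂[38;2;8;25;9m[48;2;6;23;8m🬂[38;2;8;25;9m[48;2;6;23;8m🬂[38;2;9;32;27m[48;2;6;23;8m🬀[38;2;8;25;9m[48;2;6;23;8m🬂[38;2;8;25;9m[48;2;6;23;8m🬂[38;2;8;25;9m[48;2;6;23;8m🬂[38;2;8;25;9m[48;2;6;23;8m🬂[0m
</frame>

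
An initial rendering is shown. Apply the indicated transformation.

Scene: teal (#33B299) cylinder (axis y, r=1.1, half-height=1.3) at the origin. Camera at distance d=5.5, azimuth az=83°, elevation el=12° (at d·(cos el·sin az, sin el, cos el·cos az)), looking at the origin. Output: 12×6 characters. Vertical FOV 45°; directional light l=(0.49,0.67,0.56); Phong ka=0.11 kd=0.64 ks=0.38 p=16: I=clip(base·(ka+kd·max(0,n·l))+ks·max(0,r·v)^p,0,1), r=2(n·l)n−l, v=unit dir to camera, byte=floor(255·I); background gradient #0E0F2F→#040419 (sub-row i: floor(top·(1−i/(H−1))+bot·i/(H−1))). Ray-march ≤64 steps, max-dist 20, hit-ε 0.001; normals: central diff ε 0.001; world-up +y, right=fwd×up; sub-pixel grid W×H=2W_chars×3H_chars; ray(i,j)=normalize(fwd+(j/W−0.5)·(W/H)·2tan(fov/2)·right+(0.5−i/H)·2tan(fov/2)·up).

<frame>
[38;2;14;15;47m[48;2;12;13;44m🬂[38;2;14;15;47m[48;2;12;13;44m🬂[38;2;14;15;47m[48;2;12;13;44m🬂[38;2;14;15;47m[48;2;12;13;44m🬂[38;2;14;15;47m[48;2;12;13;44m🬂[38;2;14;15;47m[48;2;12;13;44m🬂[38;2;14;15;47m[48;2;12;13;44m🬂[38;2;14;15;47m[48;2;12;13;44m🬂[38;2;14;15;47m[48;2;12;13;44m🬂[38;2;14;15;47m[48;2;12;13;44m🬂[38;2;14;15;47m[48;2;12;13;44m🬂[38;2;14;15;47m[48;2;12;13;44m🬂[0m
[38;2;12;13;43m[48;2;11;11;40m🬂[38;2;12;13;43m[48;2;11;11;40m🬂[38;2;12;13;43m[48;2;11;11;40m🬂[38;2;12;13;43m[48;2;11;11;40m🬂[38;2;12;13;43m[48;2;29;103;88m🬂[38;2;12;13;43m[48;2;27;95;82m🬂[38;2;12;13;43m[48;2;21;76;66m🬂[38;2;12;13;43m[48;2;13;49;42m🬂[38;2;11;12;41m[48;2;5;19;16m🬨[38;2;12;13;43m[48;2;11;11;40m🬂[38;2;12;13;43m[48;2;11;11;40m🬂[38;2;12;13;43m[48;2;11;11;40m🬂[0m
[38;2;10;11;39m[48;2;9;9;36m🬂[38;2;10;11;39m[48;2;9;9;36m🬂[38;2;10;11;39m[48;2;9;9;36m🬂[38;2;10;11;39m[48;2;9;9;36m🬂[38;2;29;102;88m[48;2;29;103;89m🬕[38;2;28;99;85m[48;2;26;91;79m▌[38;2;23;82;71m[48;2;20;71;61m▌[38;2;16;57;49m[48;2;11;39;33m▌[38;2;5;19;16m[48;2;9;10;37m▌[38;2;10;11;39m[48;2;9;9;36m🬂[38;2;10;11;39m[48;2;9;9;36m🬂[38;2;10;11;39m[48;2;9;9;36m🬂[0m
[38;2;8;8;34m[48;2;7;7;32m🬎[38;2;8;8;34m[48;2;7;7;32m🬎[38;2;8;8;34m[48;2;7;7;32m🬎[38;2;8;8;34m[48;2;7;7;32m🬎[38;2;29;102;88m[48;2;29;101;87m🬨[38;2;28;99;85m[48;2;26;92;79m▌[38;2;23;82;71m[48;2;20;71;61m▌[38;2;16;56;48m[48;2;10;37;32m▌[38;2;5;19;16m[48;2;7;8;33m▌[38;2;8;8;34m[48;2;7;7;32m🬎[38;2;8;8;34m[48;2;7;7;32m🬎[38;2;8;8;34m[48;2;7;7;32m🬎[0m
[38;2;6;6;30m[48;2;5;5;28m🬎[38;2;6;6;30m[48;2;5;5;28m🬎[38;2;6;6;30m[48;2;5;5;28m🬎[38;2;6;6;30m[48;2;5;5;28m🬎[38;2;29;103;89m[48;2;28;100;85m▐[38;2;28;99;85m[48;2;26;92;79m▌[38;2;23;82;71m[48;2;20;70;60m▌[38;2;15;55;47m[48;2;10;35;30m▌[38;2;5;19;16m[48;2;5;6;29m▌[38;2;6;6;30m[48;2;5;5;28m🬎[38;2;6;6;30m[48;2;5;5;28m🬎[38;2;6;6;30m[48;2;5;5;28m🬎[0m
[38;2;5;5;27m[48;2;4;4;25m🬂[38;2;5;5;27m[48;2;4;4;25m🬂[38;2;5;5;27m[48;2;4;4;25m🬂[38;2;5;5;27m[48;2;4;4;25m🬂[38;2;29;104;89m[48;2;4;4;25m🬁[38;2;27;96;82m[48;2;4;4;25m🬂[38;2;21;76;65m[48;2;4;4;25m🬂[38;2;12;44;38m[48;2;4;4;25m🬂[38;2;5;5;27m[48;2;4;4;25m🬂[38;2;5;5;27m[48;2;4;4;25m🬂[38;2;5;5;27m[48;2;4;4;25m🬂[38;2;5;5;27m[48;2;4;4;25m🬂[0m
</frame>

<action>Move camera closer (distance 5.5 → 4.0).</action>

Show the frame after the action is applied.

<frame>
[38;2;14;15;47m[48;2;12;13;44m🬂[38;2;14;15;47m[48;2;12;13;44m🬂[38;2;14;15;47m[48;2;12;13;44m🬂[38;2;14;15;47m[48;2;29;103;88m🬂[38;2;14;15;47m[48;2;30;102;88m🬂[38;2;14;15;47m[48;2;27;92;80m🬂[38;2;14;15;47m[48;2;22;78;68m🬂[38;2;14;15;47m[48;2;17;63;54m🬂[38;2;14;15;47m[48;2;11;42;35m🬂[38;2;13;14;45m[48;2;5;19;16m🬨[38;2;14;15;47m[48;2;12;13;44m🬂[38;2;14;15;47m[48;2;12;13;44m🬂[0m
[38;2;12;13;43m[48;2;11;11;40m🬂[38;2;12;13;43m[48;2;11;11;40m🬂[38;2;12;13;43m[48;2;11;11;40m🬂[38;2;29;104;89m[48;2;29;102;88m▐[38;2;29;102;87m[48;2;28;99;85m▌[38;2;27;94;81m[48;2;25;88;76m▌[38;2;23;82;71m[48;2;21;75;65m▌[38;2;19;67;58m[48;2;16;58;50m▌[38;2;13;47;40m[48;2;9;33;28m▌[38;2;5;19;16m[48;2;11;12;41m▌[38;2;12;13;43m[48;2;11;11;40m🬂[38;2;12;13;43m[48;2;11;11;40m🬂[0m
[38;2;10;11;39m[48;2;9;9;36m🬂[38;2;10;11;39m[48;2;9;9;36m🬂[38;2;10;11;39m[48;2;9;9;36m🬂[38;2;29;104;89m[48;2;28;101;86m▐[38;2;29;102;88m[48;2;28;99;85m▌[38;2;27;94;81m[48;2;25;88;76m▌[38;2;23;82;71m[48;2;21;75;64m▌[38;2;19;67;57m[48;2;16;57;49m▌[38;2;13;45;39m[48;2;8;31;26m▌[38;2;5;19;16m[48;2;9;10;37m▌[38;2;10;11;39m[48;2;9;9;36m🬂[38;2;10;11;39m[48;2;9;9;36m🬂[0m
[38;2;8;8;34m[48;2;7;7;32m🬎[38;2;8;8;34m[48;2;7;7;32m🬎[38;2;8;8;34m[48;2;7;7;32m🬎[38;2;29;104;89m[48;2;28;99;85m▐[38;2;29;102;88m[48;2;28;99;85m▌[38;2;27;94;81m[48;2;25;89;76m▌[38;2;23;82;71m[48;2;21;75;64m▌[38;2;19;66;57m[48;2;16;56;48m▌[38;2;12;44;38m[48;2;7;28;24m▌[38;2;5;19;16m[48;2;7;8;33m▌[38;2;8;8;34m[48;2;7;7;32m🬎[38;2;8;8;34m[48;2;7;7;32m🬎[0m
[38;2;6;6;30m[48;2;5;5;28m🬎[38;2;6;6;30m[48;2;5;5;28m🬎[38;2;6;6;30m[48;2;5;5;28m🬎[38;2;28;102;87m[48;2;5;5;29m🬨[38;2;29;103;88m[48;2;28;99;85m▌[38;2;25;89;76m[48;2;27;94;81m▐[38;2;23;82;71m[48;2;21;75;64m▌[38;2;18;66;56m[48;2;15;55;47m▌[38;2;12;42;36m[48;2;7;25;22m▌[38;2;5;19;16m[48;2;5;5;29m🬀[38;2;6;6;30m[48;2;5;5;28m🬎[38;2;6;6;30m[48;2;5;5;28m🬎[0m
[38;2;5;5;27m[48;2;4;4;25m🬂[38;2;5;5;27m[48;2;4;4;25m🬂[38;2;5;5;27m[48;2;4;4;25m🬂[38;2;29;103;89m[48;2;4;4;26m▐[38;2;29;103;88m[48;2;28;99;85m▌[38;2;25;89;76m[48;2;27;95;81m▐[38;2;23;82;71m[48;2;21;74;64m▌[38;2;18;65;56m[48;2;15;54;46m▌[38;2;11;40;35m[48;2;6;21;19m▌[38;2;5;5;27m[48;2;4;4;25m🬂[38;2;5;5;27m[48;2;4;4;25m🬂[38;2;5;5;27m[48;2;4;4;25m🬂[0m
</frame>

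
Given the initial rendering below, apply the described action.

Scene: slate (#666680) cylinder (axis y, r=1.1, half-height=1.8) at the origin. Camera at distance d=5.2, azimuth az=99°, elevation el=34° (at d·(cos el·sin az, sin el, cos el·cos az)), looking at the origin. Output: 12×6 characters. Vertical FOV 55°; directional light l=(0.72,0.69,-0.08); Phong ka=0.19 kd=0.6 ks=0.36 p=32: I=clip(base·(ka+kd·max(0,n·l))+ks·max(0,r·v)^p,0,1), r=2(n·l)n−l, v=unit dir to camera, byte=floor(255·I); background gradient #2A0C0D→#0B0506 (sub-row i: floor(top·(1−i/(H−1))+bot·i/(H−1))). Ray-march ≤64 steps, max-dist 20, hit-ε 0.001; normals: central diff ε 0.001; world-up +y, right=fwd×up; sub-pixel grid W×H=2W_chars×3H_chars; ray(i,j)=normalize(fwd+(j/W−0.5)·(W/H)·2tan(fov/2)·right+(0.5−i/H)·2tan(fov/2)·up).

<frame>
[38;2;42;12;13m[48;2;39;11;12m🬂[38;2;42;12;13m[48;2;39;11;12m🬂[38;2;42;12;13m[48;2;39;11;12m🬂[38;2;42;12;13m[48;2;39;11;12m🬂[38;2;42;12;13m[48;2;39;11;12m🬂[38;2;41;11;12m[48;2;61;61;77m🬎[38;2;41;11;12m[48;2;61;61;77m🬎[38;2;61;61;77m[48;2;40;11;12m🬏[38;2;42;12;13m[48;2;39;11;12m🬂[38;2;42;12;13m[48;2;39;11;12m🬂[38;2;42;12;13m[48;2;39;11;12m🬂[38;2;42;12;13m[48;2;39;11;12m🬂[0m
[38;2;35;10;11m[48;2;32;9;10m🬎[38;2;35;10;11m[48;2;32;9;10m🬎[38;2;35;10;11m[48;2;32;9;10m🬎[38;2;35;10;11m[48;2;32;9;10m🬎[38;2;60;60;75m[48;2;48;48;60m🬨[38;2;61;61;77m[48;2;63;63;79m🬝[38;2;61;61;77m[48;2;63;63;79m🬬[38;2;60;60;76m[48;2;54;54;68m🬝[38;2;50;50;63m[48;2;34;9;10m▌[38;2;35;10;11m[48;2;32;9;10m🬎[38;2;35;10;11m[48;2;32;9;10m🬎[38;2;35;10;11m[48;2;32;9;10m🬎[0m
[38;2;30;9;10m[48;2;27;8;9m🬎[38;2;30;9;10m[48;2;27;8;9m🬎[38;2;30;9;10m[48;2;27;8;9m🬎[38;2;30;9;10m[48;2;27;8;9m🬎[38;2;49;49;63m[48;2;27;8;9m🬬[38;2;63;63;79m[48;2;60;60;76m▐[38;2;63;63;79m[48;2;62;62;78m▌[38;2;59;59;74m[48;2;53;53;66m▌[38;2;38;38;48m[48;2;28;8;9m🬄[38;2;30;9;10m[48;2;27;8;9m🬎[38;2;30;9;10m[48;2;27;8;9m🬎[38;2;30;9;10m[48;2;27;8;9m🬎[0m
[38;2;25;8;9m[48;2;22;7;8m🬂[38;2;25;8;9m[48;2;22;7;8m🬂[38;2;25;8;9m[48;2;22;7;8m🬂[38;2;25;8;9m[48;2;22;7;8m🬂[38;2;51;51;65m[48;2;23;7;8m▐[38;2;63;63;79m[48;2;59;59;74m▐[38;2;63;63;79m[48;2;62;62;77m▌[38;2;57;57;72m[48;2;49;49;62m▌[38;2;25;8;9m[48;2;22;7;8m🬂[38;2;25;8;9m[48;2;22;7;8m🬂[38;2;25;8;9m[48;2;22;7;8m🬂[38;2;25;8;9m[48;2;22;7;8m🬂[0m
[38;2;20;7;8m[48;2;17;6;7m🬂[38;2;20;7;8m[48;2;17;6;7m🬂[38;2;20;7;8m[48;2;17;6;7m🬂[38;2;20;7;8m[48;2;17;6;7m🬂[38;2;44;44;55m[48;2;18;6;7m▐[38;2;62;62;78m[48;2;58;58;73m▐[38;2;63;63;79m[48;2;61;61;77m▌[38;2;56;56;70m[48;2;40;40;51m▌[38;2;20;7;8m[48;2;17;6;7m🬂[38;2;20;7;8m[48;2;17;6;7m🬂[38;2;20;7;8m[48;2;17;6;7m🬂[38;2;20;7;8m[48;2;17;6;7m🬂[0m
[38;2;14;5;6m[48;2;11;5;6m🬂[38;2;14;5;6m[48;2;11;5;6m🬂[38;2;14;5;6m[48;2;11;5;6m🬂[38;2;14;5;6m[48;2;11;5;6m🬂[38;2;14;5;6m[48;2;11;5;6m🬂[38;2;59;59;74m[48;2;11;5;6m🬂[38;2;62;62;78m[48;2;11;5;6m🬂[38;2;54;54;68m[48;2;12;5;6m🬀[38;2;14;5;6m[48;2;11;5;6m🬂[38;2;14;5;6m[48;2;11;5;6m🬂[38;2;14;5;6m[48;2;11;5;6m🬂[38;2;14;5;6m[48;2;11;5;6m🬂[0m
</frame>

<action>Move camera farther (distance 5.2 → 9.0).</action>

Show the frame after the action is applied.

<frame>
[38;2;42;12;13m[48;2;39;11;12m🬂[38;2;42;12;13m[48;2;39;11;12m🬂[38;2;42;12;13m[48;2;39;11;12m🬂[38;2;42;12;13m[48;2;39;11;12m🬂[38;2;42;12;13m[48;2;39;11;12m🬂[38;2;42;12;13m[48;2;39;11;12m🬂[38;2;42;12;13m[48;2;39;11;12m🬂[38;2;42;12;13m[48;2;39;11;12m🬂[38;2;42;12;13m[48;2;39;11;12m🬂[38;2;42;12;13m[48;2;39;11;12m🬂[38;2;42;12;13m[48;2;39;11;12m🬂[38;2;42;12;13m[48;2;39;11;12m🬂[0m
[38;2;35;10;11m[48;2;32;9;10m🬎[38;2;35;10;11m[48;2;32;9;10m🬎[38;2;35;10;11m[48;2;32;9;10m🬎[38;2;35;10;11m[48;2;32;9;10m🬎[38;2;35;10;11m[48;2;32;9;10m🬎[38;2;34;9;10m[48;2;61;61;77m🬝[38;2;35;10;11m[48;2;61;61;77m🬎[38;2;35;10;11m[48;2;32;9;10m🬎[38;2;35;10;11m[48;2;32;9;10m🬎[38;2;35;10;11m[48;2;32;9;10m🬎[38;2;35;10;11m[48;2;32;9;10m🬎[38;2;35;10;11m[48;2;32;9;10m🬎[0m
[38;2;30;9;10m[48;2;27;8;9m🬎[38;2;30;9;10m[48;2;27;8;9m🬎[38;2;30;9;10m[48;2;27;8;9m🬎[38;2;30;9;10m[48;2;27;8;9m🬎[38;2;30;9;10m[48;2;27;8;9m🬎[38;2;60;60;76m[48;2;46;46;57m🬨[38;2;62;62;78m[48;2;59;59;74m🬕[38;2;48;48;61m[48;2;29;8;9m▌[38;2;30;9;10m[48;2;27;8;9m🬎[38;2;30;9;10m[48;2;27;8;9m🬎[38;2;30;9;10m[48;2;27;8;9m🬎[38;2;30;9;10m[48;2;27;8;9m🬎[0m
[38;2;25;8;9m[48;2;22;7;8m🬂[38;2;25;8;9m[48;2;22;7;8m🬂[38;2;25;8;9m[48;2;22;7;8m🬂[38;2;25;8;9m[48;2;22;7;8m🬂[38;2;25;8;9m[48;2;22;7;8m🬂[38;2;51;51;65m[48;2;21;7;8m🬬[38;2;63;63;79m[48;2;58;58;72m▌[38;2;35;35;45m[48;2;22;7;8m🬄[38;2;25;8;9m[48;2;22;7;8m🬂[38;2;25;8;9m[48;2;22;7;8m🬂[38;2;25;8;9m[48;2;22;7;8m🬂[38;2;25;8;9m[48;2;22;7;8m🬂[0m
[38;2;20;7;8m[48;2;17;6;7m🬂[38;2;20;7;8m[48;2;17;6;7m🬂[38;2;20;7;8m[48;2;17;6;7m🬂[38;2;20;7;8m[48;2;17;6;7m🬂[38;2;20;7;8m[48;2;17;6;7m🬂[38;2;59;59;74m[48;2;17;6;7m🬁[38;2;61;61;76m[48;2;16;6;7m🬆[38;2;20;7;8m[48;2;17;6;7m🬂[38;2;20;7;8m[48;2;17;6;7m🬂[38;2;20;7;8m[48;2;17;6;7m🬂[38;2;20;7;8m[48;2;17;6;7m🬂[38;2;20;7;8m[48;2;17;6;7m🬂[0m
[38;2;14;5;6m[48;2;11;5;6m🬂[38;2;14;5;6m[48;2;11;5;6m🬂[38;2;14;5;6m[48;2;11;5;6m🬂[38;2;14;5;6m[48;2;11;5;6m🬂[38;2;14;5;6m[48;2;11;5;6m🬂[38;2;14;5;6m[48;2;11;5;6m🬂[38;2;14;5;6m[48;2;11;5;6m🬂[38;2;14;5;6m[48;2;11;5;6m🬂[38;2;14;5;6m[48;2;11;5;6m🬂[38;2;14;5;6m[48;2;11;5;6m🬂[38;2;14;5;6m[48;2;11;5;6m🬂[38;2;14;5;6m[48;2;11;5;6m🬂[0m
</frame>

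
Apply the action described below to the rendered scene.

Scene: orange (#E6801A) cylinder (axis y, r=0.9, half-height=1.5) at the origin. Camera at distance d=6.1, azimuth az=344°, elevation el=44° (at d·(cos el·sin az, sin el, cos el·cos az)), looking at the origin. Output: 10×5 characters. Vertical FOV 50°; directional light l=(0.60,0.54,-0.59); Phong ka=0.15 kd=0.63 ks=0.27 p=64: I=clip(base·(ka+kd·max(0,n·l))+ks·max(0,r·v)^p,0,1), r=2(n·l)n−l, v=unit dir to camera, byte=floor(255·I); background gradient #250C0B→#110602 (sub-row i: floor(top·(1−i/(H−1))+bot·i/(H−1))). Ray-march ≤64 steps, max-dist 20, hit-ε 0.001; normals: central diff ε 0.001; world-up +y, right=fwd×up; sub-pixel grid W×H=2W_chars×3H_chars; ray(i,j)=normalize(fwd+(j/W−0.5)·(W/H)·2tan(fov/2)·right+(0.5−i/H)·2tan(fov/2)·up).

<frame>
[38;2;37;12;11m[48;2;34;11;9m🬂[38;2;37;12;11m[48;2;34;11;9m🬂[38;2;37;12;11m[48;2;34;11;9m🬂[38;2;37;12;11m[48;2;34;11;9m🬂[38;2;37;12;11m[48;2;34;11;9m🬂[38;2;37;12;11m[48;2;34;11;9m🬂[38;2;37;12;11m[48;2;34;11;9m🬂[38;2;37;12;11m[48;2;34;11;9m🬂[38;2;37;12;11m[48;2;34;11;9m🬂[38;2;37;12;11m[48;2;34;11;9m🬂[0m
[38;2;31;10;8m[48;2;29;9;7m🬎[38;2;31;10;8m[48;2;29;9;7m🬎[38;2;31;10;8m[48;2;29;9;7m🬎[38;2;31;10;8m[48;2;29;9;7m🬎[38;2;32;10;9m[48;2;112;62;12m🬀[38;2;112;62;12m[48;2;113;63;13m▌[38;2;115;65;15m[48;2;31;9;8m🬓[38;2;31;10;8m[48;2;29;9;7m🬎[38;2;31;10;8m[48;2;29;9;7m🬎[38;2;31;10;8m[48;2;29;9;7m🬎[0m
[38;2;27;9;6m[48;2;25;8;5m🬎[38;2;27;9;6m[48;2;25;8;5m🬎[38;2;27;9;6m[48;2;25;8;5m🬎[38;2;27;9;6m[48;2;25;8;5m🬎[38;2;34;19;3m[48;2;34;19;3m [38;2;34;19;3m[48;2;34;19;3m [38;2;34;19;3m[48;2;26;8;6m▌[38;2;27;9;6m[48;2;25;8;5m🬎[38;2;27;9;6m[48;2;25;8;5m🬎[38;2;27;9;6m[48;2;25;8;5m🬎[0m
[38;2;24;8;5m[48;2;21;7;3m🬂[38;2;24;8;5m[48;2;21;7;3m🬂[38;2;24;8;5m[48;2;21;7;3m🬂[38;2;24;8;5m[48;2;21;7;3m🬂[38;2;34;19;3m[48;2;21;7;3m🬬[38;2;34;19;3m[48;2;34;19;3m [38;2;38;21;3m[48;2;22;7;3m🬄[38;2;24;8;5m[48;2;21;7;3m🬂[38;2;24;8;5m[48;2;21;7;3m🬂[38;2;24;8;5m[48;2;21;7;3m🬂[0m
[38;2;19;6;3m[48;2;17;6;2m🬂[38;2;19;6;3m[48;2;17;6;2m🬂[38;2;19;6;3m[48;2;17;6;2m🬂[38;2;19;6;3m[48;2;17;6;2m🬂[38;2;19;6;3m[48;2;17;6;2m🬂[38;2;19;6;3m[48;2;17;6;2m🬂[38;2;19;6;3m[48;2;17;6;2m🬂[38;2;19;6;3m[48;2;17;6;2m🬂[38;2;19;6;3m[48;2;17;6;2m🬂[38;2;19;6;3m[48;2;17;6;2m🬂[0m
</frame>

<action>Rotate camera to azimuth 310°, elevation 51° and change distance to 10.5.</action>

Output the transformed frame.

<frame>
[38;2;37;12;11m[48;2;34;11;9m🬂[38;2;37;12;11m[48;2;34;11;9m🬂[38;2;37;12;11m[48;2;34;11;9m🬂[38;2;37;12;11m[48;2;34;11;9m🬂[38;2;37;12;11m[48;2;34;11;9m🬂[38;2;37;12;11m[48;2;34;11;9m🬂[38;2;37;12;11m[48;2;34;11;9m🬂[38;2;37;12;11m[48;2;34;11;9m🬂[38;2;37;12;11m[48;2;34;11;9m🬂[38;2;37;12;11m[48;2;34;11;9m🬂[0m
[38;2;31;10;8m[48;2;29;9;7m🬎[38;2;31;10;8m[48;2;29;9;7m🬎[38;2;31;10;8m[48;2;29;9;7m🬎[38;2;31;10;8m[48;2;29;9;7m🬎[38;2;31;10;8m[48;2;29;9;7m🬎[38;2;137;87;37m[48;2;31;9;8m🬏[38;2;31;10;8m[48;2;29;9;7m🬎[38;2;31;10;8m[48;2;29;9;7m🬎[38;2;31;10;8m[48;2;29;9;7m🬎[38;2;31;10;8m[48;2;29;9;7m🬎[0m
[38;2;27;9;6m[48;2;25;8;5m🬎[38;2;27;9;6m[48;2;25;8;5m🬎[38;2;27;9;6m[48;2;25;8;5m🬎[38;2;27;9;6m[48;2;25;8;5m🬎[38;2;126;76;26m[48;2;29;12;4m🬁[38;2;120;70;20m[48;2;34;19;3m🬆[38;2;27;9;6m[48;2;25;8;5m🬎[38;2;27;9;6m[48;2;25;8;5m🬎[38;2;27;9;6m[48;2;25;8;5m🬎[38;2;27;9;6m[48;2;25;8;5m🬎[0m
[38;2;24;8;5m[48;2;21;7;3m🬂[38;2;24;8;5m[48;2;21;7;3m🬂[38;2;24;8;5m[48;2;21;7;3m🬂[38;2;24;8;5m[48;2;21;7;3m🬂[38;2;34;19;3m[48;2;22;7;3m🬁[38;2;34;19;3m[48;2;21;7;3m🬂[38;2;24;8;5m[48;2;21;7;3m🬂[38;2;24;8;5m[48;2;21;7;3m🬂[38;2;24;8;5m[48;2;21;7;3m🬂[38;2;24;8;5m[48;2;21;7;3m🬂[0m
[38;2;19;6;3m[48;2;17;6;2m🬂[38;2;19;6;3m[48;2;17;6;2m🬂[38;2;19;6;3m[48;2;17;6;2m🬂[38;2;19;6;3m[48;2;17;6;2m🬂[38;2;19;6;3m[48;2;17;6;2m🬂[38;2;19;6;3m[48;2;17;6;2m🬂[38;2;19;6;3m[48;2;17;6;2m🬂[38;2;19;6;3m[48;2;17;6;2m🬂[38;2;19;6;3m[48;2;17;6;2m🬂[38;2;19;6;3m[48;2;17;6;2m🬂[0m
</frame>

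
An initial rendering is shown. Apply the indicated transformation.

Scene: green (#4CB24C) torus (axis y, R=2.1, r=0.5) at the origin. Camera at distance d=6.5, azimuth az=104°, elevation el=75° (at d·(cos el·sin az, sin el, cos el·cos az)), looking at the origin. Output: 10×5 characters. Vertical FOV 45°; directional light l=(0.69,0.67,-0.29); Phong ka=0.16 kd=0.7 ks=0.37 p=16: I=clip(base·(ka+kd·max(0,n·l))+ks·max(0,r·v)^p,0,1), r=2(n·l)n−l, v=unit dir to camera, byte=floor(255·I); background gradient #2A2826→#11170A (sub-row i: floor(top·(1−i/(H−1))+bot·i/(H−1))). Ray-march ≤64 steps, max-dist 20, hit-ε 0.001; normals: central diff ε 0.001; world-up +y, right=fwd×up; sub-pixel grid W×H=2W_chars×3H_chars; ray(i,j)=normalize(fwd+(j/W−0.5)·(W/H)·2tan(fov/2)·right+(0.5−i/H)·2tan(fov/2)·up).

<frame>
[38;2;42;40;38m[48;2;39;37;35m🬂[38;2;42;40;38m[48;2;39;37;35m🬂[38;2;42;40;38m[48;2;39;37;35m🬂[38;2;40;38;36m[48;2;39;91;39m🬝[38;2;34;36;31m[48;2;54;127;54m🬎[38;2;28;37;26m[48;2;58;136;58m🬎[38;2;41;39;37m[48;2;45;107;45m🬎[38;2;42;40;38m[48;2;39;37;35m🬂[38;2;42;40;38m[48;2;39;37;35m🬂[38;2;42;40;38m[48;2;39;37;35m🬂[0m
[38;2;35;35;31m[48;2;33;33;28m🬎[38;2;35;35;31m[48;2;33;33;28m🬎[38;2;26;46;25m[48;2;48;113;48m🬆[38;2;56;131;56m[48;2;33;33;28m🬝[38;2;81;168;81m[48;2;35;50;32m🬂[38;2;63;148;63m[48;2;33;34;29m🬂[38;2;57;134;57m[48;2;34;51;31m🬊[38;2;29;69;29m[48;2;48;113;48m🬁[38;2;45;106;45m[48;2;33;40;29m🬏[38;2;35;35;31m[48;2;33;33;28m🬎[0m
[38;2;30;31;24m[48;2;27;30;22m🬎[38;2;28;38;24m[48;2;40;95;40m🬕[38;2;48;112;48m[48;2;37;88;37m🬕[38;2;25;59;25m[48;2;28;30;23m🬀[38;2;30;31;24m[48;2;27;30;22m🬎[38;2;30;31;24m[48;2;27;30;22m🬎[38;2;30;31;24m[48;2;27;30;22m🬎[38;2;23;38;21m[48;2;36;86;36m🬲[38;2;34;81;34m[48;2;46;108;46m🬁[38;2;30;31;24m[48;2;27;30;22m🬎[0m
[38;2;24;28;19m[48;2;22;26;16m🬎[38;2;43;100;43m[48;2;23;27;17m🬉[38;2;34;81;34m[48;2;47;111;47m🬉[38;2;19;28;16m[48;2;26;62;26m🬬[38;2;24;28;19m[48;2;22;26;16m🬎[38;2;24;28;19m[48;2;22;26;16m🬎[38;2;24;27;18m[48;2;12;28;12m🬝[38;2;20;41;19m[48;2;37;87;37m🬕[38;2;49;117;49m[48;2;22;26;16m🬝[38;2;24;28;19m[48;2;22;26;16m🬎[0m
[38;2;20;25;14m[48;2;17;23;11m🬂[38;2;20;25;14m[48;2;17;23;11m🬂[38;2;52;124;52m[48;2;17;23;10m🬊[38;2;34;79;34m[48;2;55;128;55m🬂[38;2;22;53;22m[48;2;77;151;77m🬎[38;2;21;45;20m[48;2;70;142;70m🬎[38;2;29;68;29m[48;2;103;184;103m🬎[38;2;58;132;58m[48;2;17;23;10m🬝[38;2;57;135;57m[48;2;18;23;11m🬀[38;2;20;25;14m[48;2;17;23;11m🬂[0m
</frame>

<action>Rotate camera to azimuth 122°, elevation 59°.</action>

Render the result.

<frame>
[38;2;42;40;38m[48;2;39;37;35m🬂[38;2;42;40;38m[48;2;39;37;35m🬂[38;2;42;40;38m[48;2;39;37;35m🬂[38;2;42;40;38m[48;2;39;37;35m🬂[38;2;42;40;38m[48;2;39;37;35m🬂[38;2;40;38;36m[48;2;26;62;26m🬬[38;2;42;40;38m[48;2;39;37;35m🬂[38;2;42;40;38m[48;2;39;37;35m🬂[38;2;42;40;38m[48;2;39;37;35m🬂[38;2;42;40;38m[48;2;39;37;35m🬂[0m
[38;2;35;35;31m[48;2;33;33;28m🬎[38;2;35;35;31m[48;2;33;33;28m🬎[38;2;35;35;31m[48;2;44;104;44m🬆[38;2;32;75;32m[48;2;50;119;50m🬟[38;2;58;136;58m[48;2;33;33;28m🬎[38;2;69;150;69m[48;2;33;33;28m🬎[38;2;55;131;55m[48;2;33;33;28m🬬[38;2;28;42;26m[48;2;50;118;50m🬂[38;2;38;89;38m[48;2;34;35;30m🬏[38;2;35;35;31m[48;2;33;33;28m🬎[0m
[38;2;30;31;24m[48;2;27;30;22m🬎[38;2;29;31;24m[48;2;48;112;48m🬕[38;2;44;104;44m[48;2;26;62;26m🬕[38;2;26;62;26m[48;2;28;30;23m🬀[38;2;30;31;24m[48;2;27;30;22m🬎[38;2;30;31;24m[48;2;27;30;22m🬎[38;2;30;31;24m[48;2;27;30;22m🬎[38;2;42;99;42m[48;2;29;45;26m🬊[38;2;44;106;44m[48;2;31;32;25m🬺[38;2;30;31;24m[48;2;27;30;22m🬎[0m
[38;2;24;28;19m[48;2;22;26;16m🬎[38;2;50;118;50m[48;2;23;27;18m▐[38;2;29;68;29m[48;2;49;117;49m🬉[38;2;19;28;16m[48;2;30;70;30m🬬[38;2;24;28;19m[48;2;22;26;16m🬎[38;2;24;28;19m[48;2;22;26;16m🬎[38;2;24;27;18m[48;2;12;28;12m🬝[38;2;18;28;16m[48;2;37;88;37m🬄[38;2;48;113;48m[48;2;34;80;34m🬝[38;2;24;28;19m[48;2;22;26;16m🬎[0m
[38;2;20;25;14m[48;2;17;23;11m🬂[38;2;20;25;14m[48;2;17;23;11m🬂[38;2;59;140;59m[48;2;17;23;10m🬊[38;2;43;101;43m[48;2;64;146;64m🬂[38;2;34;80;34m[48;2;139;224;139m🬎[38;2;29;70;29m[48;2;131;214;131m🬎[38;2;33;77;33m[48;2;60;138;60m🬂[38;2;54;129;54m[48;2;17;23;10m🬝[38;2;52;124;52m[48;2;18;23;11m🬀[38;2;20;25;14m[48;2;17;23;11m🬂[0m
</frame>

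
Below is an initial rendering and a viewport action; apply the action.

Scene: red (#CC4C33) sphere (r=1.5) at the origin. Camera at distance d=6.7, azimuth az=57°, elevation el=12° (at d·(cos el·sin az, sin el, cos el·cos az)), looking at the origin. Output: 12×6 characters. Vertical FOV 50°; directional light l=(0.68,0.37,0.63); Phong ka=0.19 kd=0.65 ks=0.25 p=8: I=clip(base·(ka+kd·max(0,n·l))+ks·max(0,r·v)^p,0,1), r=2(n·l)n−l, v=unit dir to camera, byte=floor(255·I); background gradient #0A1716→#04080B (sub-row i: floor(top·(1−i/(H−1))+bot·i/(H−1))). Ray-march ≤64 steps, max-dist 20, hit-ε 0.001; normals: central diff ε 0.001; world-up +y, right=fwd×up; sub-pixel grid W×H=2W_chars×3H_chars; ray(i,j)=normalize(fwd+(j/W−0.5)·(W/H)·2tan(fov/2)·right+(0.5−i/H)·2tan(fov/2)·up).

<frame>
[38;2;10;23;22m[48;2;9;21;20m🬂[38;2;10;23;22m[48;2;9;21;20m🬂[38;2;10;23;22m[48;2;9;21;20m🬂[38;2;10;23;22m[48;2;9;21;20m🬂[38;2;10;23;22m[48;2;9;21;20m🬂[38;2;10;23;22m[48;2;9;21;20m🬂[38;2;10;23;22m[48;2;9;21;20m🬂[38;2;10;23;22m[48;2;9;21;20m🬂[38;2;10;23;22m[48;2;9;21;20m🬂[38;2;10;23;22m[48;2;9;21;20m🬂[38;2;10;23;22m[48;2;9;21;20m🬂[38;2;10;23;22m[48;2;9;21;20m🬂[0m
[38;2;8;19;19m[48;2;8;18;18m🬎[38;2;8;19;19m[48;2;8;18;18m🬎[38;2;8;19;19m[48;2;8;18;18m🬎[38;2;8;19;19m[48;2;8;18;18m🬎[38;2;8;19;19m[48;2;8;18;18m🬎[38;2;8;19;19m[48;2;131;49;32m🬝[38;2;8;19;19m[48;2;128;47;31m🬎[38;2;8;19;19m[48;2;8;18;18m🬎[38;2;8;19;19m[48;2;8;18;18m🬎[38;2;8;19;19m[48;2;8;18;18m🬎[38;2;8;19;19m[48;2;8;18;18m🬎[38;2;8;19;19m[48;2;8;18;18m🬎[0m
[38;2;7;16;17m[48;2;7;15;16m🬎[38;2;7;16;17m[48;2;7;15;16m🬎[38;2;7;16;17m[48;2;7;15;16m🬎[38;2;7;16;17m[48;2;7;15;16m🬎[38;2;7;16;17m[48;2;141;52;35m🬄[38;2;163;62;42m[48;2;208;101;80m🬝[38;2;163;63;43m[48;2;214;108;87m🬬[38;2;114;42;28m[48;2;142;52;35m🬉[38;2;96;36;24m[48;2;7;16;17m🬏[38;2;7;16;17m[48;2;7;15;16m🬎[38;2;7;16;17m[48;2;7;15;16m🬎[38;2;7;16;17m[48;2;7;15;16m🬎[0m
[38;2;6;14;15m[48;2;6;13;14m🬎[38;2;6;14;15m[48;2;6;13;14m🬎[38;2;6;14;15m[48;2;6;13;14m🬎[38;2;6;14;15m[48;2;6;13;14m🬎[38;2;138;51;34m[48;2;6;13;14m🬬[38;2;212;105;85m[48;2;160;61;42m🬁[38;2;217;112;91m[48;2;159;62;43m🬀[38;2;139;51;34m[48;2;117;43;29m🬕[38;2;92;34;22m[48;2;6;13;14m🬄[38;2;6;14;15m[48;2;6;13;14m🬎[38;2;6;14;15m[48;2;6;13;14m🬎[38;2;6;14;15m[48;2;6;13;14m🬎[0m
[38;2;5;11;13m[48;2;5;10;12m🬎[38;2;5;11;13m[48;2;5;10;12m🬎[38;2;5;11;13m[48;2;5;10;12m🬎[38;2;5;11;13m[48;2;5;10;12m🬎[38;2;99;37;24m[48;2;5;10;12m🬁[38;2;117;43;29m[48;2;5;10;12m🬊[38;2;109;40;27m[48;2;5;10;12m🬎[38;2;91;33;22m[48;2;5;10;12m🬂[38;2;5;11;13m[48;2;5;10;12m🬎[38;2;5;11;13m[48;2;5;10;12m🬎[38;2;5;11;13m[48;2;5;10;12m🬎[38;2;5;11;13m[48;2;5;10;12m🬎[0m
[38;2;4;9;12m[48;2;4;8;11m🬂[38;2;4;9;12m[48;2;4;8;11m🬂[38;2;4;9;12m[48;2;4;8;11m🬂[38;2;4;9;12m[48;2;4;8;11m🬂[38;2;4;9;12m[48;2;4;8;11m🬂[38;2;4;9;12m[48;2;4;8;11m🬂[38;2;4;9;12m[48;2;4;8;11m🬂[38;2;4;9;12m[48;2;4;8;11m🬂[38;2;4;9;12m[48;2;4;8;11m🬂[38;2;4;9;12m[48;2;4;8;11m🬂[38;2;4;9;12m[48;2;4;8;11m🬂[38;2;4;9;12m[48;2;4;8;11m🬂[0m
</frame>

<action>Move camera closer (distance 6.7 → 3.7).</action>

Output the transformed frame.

<frame>
[38;2;10;23;22m[48;2;9;21;20m🬂[38;2;10;23;22m[48;2;9;21;20m🬂[38;2;10;23;22m[48;2;9;21;20m🬂[38;2;10;23;22m[48;2;9;21;20m🬂[38;2;9;22;21m[48;2;140;52;34m🬆[38;2;10;23;22m[48;2;147;54;36m🬂[38;2;10;23;22m[48;2;146;54;36m🬂[38;2;10;23;22m[48;2;132;49;32m🬂[38;2;129;48;32m[48;2;9;22;21m🬏[38;2;10;23;22m[48;2;9;21;20m🬂[38;2;10;23;22m[48;2;9;21;20m🬂[38;2;10;23;22m[48;2;9;21;20m🬂[0m
[38;2;8;19;19m[48;2;8;18;18m🬎[38;2;8;19;19m[48;2;8;18;18m🬎[38;2;8;19;19m[48;2;145;54;36m🬝[38;2;131;48;32m[48;2;155;57;38m🬀[38;2;160;59;39m[48;2;168;63;42m🬆[38;2;164;61;41m[48;2;176;70;49m🬎[38;2;162;60;40m[48;2;173;68;48m🬎[38;2;153;57;37m[48;2;161;60;40m🬊[38;2;136;50;33m[48;2;147;54;36m🬉[38;2;8;19;19m[48;2;121;44;29m🬉[38;2;8;19;19m[48;2;8;18;18m🬎[38;2;8;19;19m[48;2;8;18;18m🬎[0m
[38;2;7;16;17m[48;2;7;15;16m🬎[38;2;7;16;17m[48;2;7;15;16m🬎[38;2;129;48;32m[48;2;150;55;37m🬄[38;2;161;59;40m[48;2;166;62;41m▌[38;2;175;69;48m[48;2;192;86;65m🬕[38;2;198;91;70m[48;2;223;116;95m🬆[38;2;193;88;68m[48;2;219;113;92m🬨[38;2;164;63;43m[48;2;177;75;54m🬨[38;2;148;55;37m[48;2;155;57;38m▐[38;2;127;47;31m[48;2;140;51;34m▐[38;2;100;37;25m[48;2;7;16;17m▌[38;2;7;16;17m[48;2;7;15;16m🬎[0m
[38;2;6;14;15m[48;2;6;13;14m🬎[38;2;6;14;15m[48;2;6;13;14m🬎[38;2;150;55;37m[48;2;134;49;33m▐[38;2;164;61;41m[48;2;157;58;39m🬉[38;2;185;80;60m[48;2;168;65;45m🬉[38;2;212;106;86m[48;2;182;78;58m🬊[38;2;203;99;78m[48;2;175;73;53m🬆[38;2;172;70;51m[48;2;158;60;41m🬄[38;2;150;55;37m[48;2;143;53;35m🬕[38;2;136;50;34m[48;2;124;45;31m▌[38;2;102;38;25m[48;2;6;14;15m▌[38;2;6;14;15m[48;2;6;13;14m🬎[0m
[38;2;5;11;13m[48;2;5;10;12m🬎[38;2;5;11;13m[48;2;5;10;12m🬎[38;2;125;46;31m[48;2;5;10;12m🬊[38;2;150;55;37m[48;2;136;50;33m🬊[38;2;157;58;39m[48;2;147;54;36m🬊[38;2;162;62;42m[48;2;151;56;38m🬂[38;2;157;59;40m[48;2;147;54;36m🬆[38;2;150;55;37m[48;2;140;52;35m🬆[38;2;139;51;34m[48;2;127;47;31m🬆[38;2;113;41;27m[48;2;5;10;12m🬝[38;2;73;27;18m[48;2;5;10;12m🬀[38;2;5;11;13m[48;2;5;10;12m🬎[0m
[38;2;4;9;12m[48;2;4;8;11m🬂[38;2;4;9;12m[48;2;4;8;11m🬂[38;2;4;9;12m[48;2;4;8;11m🬂[38;2;114;42;28m[48;2;4;8;11m🬂[38;2;118;44;29m[48;2;4;8;11m🬬[38;2;133;49;33m[48;2;105;39;25m🬎[38;2;131;48;32m[48;2;105;39;25m🬎[38;2;122;45;30m[48;2;83;31;20m🬎[38;2;108;40;26m[48;2;4;8;11m🬆[38;2;78;29;19m[48;2;4;8;11m🬀[38;2;4;9;12m[48;2;4;8;11m🬂[38;2;4;9;12m[48;2;4;8;11m🬂[0m
</frame>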